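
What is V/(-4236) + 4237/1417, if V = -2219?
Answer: 21092255/6002412 ≈ 3.5140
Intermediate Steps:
V/(-4236) + 4237/1417 = -2219/(-4236) + 4237/1417 = -2219*(-1/4236) + 4237*(1/1417) = 2219/4236 + 4237/1417 = 21092255/6002412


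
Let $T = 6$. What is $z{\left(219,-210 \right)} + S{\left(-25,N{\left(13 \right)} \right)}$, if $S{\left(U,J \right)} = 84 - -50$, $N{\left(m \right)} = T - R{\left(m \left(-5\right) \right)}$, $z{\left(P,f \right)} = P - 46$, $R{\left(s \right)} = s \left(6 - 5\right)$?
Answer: $307$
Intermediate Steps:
$R{\left(s \right)} = s$ ($R{\left(s \right)} = s 1 = s$)
$z{\left(P,f \right)} = -46 + P$
$N{\left(m \right)} = 6 + 5 m$ ($N{\left(m \right)} = 6 - m \left(-5\right) = 6 - - 5 m = 6 + 5 m$)
$S{\left(U,J \right)} = 134$ ($S{\left(U,J \right)} = 84 + 50 = 134$)
$z{\left(219,-210 \right)} + S{\left(-25,N{\left(13 \right)} \right)} = \left(-46 + 219\right) + 134 = 173 + 134 = 307$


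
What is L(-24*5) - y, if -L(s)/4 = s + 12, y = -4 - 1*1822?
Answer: 2258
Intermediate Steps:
y = -1826 (y = -4 - 1822 = -1826)
L(s) = -48 - 4*s (L(s) = -4*(s + 12) = -4*(12 + s) = -48 - 4*s)
L(-24*5) - y = (-48 - (-96)*5) - 1*(-1826) = (-48 - 4*(-120)) + 1826 = (-48 + 480) + 1826 = 432 + 1826 = 2258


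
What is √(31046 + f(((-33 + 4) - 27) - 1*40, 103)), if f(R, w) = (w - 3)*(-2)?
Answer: √30846 ≈ 175.63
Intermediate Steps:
f(R, w) = 6 - 2*w (f(R, w) = (-3 + w)*(-2) = 6 - 2*w)
√(31046 + f(((-33 + 4) - 27) - 1*40, 103)) = √(31046 + (6 - 2*103)) = √(31046 + (6 - 206)) = √(31046 - 200) = √30846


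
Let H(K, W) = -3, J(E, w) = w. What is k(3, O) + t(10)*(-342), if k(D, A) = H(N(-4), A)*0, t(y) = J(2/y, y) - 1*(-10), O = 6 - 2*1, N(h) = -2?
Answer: -6840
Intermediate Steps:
O = 4 (O = 6 - 2 = 4)
t(y) = 10 + y (t(y) = y - 1*(-10) = y + 10 = 10 + y)
k(D, A) = 0 (k(D, A) = -3*0 = 0)
k(3, O) + t(10)*(-342) = 0 + (10 + 10)*(-342) = 0 + 20*(-342) = 0 - 6840 = -6840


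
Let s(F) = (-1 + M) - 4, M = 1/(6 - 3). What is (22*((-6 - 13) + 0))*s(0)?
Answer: 5852/3 ≈ 1950.7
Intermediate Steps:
M = ⅓ (M = 1/3 = ⅓ ≈ 0.33333)
s(F) = -14/3 (s(F) = (-1 + ⅓) - 4 = -⅔ - 4 = -14/3)
(22*((-6 - 13) + 0))*s(0) = (22*((-6 - 13) + 0))*(-14/3) = (22*(-19 + 0))*(-14/3) = (22*(-19))*(-14/3) = -418*(-14/3) = 5852/3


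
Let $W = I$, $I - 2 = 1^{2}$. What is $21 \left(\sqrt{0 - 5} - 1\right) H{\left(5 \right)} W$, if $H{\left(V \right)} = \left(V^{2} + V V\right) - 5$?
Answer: $-2835 + 2835 i \sqrt{5} \approx -2835.0 + 6339.3 i$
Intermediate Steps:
$H{\left(V \right)} = -5 + 2 V^{2}$ ($H{\left(V \right)} = \left(V^{2} + V^{2}\right) - 5 = 2 V^{2} - 5 = -5 + 2 V^{2}$)
$I = 3$ ($I = 2 + 1^{2} = 2 + 1 = 3$)
$W = 3$
$21 \left(\sqrt{0 - 5} - 1\right) H{\left(5 \right)} W = 21 \left(\sqrt{0 - 5} - 1\right) \left(-5 + 2 \cdot 5^{2}\right) 3 = 21 \left(\sqrt{-5} - 1\right) \left(-5 + 2 \cdot 25\right) 3 = 21 \left(i \sqrt{5} - 1\right) \left(-5 + 50\right) 3 = 21 \left(-1 + i \sqrt{5}\right) 45 \cdot 3 = 21 \left(-45 + 45 i \sqrt{5}\right) 3 = \left(-945 + 945 i \sqrt{5}\right) 3 = -2835 + 2835 i \sqrt{5}$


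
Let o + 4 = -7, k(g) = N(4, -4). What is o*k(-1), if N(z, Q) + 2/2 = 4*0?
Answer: 11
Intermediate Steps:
N(z, Q) = -1 (N(z, Q) = -1 + 4*0 = -1 + 0 = -1)
k(g) = -1
o = -11 (o = -4 - 7 = -11)
o*k(-1) = -11*(-1) = 11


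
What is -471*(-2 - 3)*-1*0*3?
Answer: 0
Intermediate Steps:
-471*(-2 - 3)*-1*0*3 = -(-2355)*0*3 = -(-2355)*0 = -471*0 = 0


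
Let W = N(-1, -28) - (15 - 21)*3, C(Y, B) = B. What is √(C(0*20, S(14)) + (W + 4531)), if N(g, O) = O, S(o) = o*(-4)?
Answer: √4465 ≈ 66.821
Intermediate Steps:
S(o) = -4*o
W = -10 (W = -28 - (15 - 21)*3 = -28 - (-6)*3 = -28 - 1*(-18) = -28 + 18 = -10)
√(C(0*20, S(14)) + (W + 4531)) = √(-4*14 + (-10 + 4531)) = √(-56 + 4521) = √4465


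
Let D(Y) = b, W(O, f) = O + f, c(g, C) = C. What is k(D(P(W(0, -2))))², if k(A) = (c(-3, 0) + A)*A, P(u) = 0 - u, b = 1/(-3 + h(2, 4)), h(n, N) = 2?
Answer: 1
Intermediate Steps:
b = -1 (b = 1/(-3 + 2) = 1/(-1) = -1)
P(u) = -u
D(Y) = -1
k(A) = A² (k(A) = (0 + A)*A = A*A = A²)
k(D(P(W(0, -2))))² = ((-1)²)² = 1² = 1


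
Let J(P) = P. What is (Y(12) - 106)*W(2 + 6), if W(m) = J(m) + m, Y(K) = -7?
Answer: -1808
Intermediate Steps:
W(m) = 2*m (W(m) = m + m = 2*m)
(Y(12) - 106)*W(2 + 6) = (-7 - 106)*(2*(2 + 6)) = -226*8 = -113*16 = -1808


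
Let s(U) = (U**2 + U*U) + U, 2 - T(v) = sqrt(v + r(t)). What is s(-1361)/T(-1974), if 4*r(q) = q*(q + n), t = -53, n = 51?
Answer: 4937708/1301 + 1234427*I*sqrt(7790)/1301 ≈ 3795.3 + 83745.0*I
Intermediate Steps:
r(q) = q*(51 + q)/4 (r(q) = (q*(q + 51))/4 = (q*(51 + q))/4 = q*(51 + q)/4)
T(v) = 2 - sqrt(53/2 + v) (T(v) = 2 - sqrt(v + (1/4)*(-53)*(51 - 53)) = 2 - sqrt(v + (1/4)*(-53)*(-2)) = 2 - sqrt(v + 53/2) = 2 - sqrt(53/2 + v))
s(U) = U + 2*U**2 (s(U) = (U**2 + U**2) + U = 2*U**2 + U = U + 2*U**2)
s(-1361)/T(-1974) = (-1361*(1 + 2*(-1361)))/(2 - sqrt(106 + 4*(-1974))/2) = (-1361*(1 - 2722))/(2 - sqrt(106 - 7896)/2) = (-1361*(-2721))/(2 - I*sqrt(7790)/2) = 3703281/(2 - I*sqrt(7790)/2)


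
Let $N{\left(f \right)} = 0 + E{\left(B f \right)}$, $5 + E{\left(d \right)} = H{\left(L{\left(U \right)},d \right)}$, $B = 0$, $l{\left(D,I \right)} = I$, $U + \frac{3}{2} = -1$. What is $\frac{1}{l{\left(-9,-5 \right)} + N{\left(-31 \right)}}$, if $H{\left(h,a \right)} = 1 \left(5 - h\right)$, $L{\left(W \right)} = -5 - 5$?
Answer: $\frac{1}{5} \approx 0.2$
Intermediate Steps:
$U = - \frac{5}{2}$ ($U = - \frac{3}{2} - 1 = - \frac{5}{2} \approx -2.5$)
$L{\left(W \right)} = -10$ ($L{\left(W \right)} = -5 - 5 = -10$)
$H{\left(h,a \right)} = 5 - h$
$E{\left(d \right)} = 10$ ($E{\left(d \right)} = -5 + \left(5 - -10\right) = -5 + \left(5 + 10\right) = -5 + 15 = 10$)
$N{\left(f \right)} = 10$ ($N{\left(f \right)} = 0 + 10 = 10$)
$\frac{1}{l{\left(-9,-5 \right)} + N{\left(-31 \right)}} = \frac{1}{-5 + 10} = \frac{1}{5}$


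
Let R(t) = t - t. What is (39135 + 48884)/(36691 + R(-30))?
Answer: 88019/36691 ≈ 2.3989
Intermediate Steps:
R(t) = 0
(39135 + 48884)/(36691 + R(-30)) = (39135 + 48884)/(36691 + 0) = 88019/36691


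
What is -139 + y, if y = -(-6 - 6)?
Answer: -127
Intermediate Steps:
y = 12 (y = -1*(-12) = 12)
-139 + y = -139 + 12 = -127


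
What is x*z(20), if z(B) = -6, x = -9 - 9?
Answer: 108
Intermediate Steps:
x = -18
x*z(20) = -18*(-6) = 108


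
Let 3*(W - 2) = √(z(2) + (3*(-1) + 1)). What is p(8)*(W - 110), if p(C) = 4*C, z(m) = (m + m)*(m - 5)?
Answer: -3456 + 32*I*√14/3 ≈ -3456.0 + 39.911*I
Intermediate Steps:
z(m) = 2*m*(-5 + m) (z(m) = (2*m)*(-5 + m) = 2*m*(-5 + m))
W = 2 + I*√14/3 (W = 2 + √(2*2*(-5 + 2) + (3*(-1) + 1))/3 = 2 + √(2*2*(-3) + (-3 + 1))/3 = 2 + √(-12 - 2)/3 = 2 + √(-14)/3 = 2 + (I*√14)/3 = 2 + I*√14/3 ≈ 2.0 + 1.2472*I)
p(8)*(W - 110) = (4*8)*((2 + I*√14/3) - 110) = 32*(-108 + I*√14/3) = -3456 + 32*I*√14/3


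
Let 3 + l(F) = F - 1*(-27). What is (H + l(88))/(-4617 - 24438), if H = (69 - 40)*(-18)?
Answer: 82/5811 ≈ 0.014111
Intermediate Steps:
l(F) = 24 + F (l(F) = -3 + (F - 1*(-27)) = -3 + (F + 27) = -3 + (27 + F) = 24 + F)
H = -522 (H = 29*(-18) = -522)
(H + l(88))/(-4617 - 24438) = (-522 + (24 + 88))/(-4617 - 24438) = (-522 + 112)/(-29055) = -410*(-1/29055) = 82/5811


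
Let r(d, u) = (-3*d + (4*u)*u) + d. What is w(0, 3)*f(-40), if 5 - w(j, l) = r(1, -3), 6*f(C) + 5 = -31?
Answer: 174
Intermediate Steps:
f(C) = -6 (f(C) = -⅚ + (⅙)*(-31) = -⅚ - 31/6 = -6)
r(d, u) = -2*d + 4*u² (r(d, u) = (-3*d + 4*u²) + d = -2*d + 4*u²)
w(j, l) = -29 (w(j, l) = 5 - (-2*1 + 4*(-3)²) = 5 - (-2 + 4*9) = 5 - (-2 + 36) = 5 - 1*34 = 5 - 34 = -29)
w(0, 3)*f(-40) = -29*(-6) = 174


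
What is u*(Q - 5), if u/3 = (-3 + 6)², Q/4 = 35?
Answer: 3645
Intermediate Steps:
Q = 140 (Q = 4*35 = 140)
u = 27 (u = 3*(-3 + 6)² = 3*3² = 3*9 = 27)
u*(Q - 5) = 27*(140 - 5) = 27*135 = 3645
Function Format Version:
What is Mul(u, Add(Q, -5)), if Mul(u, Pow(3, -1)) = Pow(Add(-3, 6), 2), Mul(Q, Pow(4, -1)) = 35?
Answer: 3645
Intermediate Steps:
Q = 140 (Q = Mul(4, 35) = 140)
u = 27 (u = Mul(3, Pow(Add(-3, 6), 2)) = Mul(3, Pow(3, 2)) = Mul(3, 9) = 27)
Mul(u, Add(Q, -5)) = Mul(27, Add(140, -5)) = Mul(27, 135) = 3645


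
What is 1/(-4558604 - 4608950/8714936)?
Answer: -4357468/19863973359147 ≈ -2.1937e-7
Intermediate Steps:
1/(-4558604 - 4608950/8714936) = 1/(-4558604 - 4608950*1/8714936) = 1/(-4558604 - 2304475/4357468) = 1/(-19863973359147/4357468) = -4357468/19863973359147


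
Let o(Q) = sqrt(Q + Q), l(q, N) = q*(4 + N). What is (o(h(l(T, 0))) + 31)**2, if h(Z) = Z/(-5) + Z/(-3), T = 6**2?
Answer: 4037/5 + 992*I*sqrt(15)/5 ≈ 807.4 + 768.4*I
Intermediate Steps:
T = 36
h(Z) = -8*Z/15 (h(Z) = Z*(-1/5) + Z*(-1/3) = -Z/5 - Z/3 = -8*Z/15)
o(Q) = sqrt(2)*sqrt(Q) (o(Q) = sqrt(2*Q) = sqrt(2)*sqrt(Q))
(o(h(l(T, 0))) + 31)**2 = (sqrt(2)*sqrt(-96*(4 + 0)/5) + 31)**2 = (sqrt(2)*sqrt(-96*4/5) + 31)**2 = (sqrt(2)*sqrt(-8/15*144) + 31)**2 = (sqrt(2)*sqrt(-384/5) + 31)**2 = (sqrt(2)*(8*I*sqrt(30)/5) + 31)**2 = (16*I*sqrt(15)/5 + 31)**2 = (31 + 16*I*sqrt(15)/5)**2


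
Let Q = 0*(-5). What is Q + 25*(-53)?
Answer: -1325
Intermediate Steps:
Q = 0
Q + 25*(-53) = 0 + 25*(-53) = 0 - 1325 = -1325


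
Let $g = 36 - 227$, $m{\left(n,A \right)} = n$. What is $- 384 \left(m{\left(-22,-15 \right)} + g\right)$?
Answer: $81792$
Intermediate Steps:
$g = -191$ ($g = 36 - 227 = -191$)
$- 384 \left(m{\left(-22,-15 \right)} + g\right) = - 384 \left(-22 - 191\right) = \left(-384\right) \left(-213\right) = 81792$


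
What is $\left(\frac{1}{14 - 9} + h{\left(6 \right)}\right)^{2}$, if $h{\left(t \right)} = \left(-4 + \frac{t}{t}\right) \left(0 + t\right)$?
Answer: $\frac{7921}{25} \approx 316.84$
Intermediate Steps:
$h{\left(t \right)} = - 3 t$ ($h{\left(t \right)} = \left(-4 + 1\right) t = - 3 t$)
$\left(\frac{1}{14 - 9} + h{\left(6 \right)}\right)^{2} = \left(\frac{1}{14 - 9} - 18\right)^{2} = \left(\frac{1}{5} - 18\right)^{2} = \left(- \frac{89}{5}\right)^{2} = \frac{7921}{25}$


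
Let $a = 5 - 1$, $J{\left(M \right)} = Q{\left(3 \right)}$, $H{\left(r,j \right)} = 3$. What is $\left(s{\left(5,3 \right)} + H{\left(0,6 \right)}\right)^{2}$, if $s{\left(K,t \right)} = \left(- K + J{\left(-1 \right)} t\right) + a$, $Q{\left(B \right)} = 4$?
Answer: $196$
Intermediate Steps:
$J{\left(M \right)} = 4$
$a = 4$
$s{\left(K,t \right)} = 4 - K + 4 t$ ($s{\left(K,t \right)} = \left(- K + 4 t\right) + 4 = 4 - K + 4 t$)
$\left(s{\left(5,3 \right)} + H{\left(0,6 \right)}\right)^{2} = \left(\left(4 - 5 + 4 \cdot 3\right) + 3\right)^{2} = \left(\left(4 - 5 + 12\right) + 3\right)^{2} = \left(11 + 3\right)^{2} = 14^{2} = 196$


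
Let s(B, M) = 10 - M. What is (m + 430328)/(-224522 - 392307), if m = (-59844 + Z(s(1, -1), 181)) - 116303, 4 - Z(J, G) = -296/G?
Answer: -46007781/111646049 ≈ -0.41209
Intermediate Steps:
Z(J, G) = 4 + 296/G (Z(J, G) = 4 - (-296)/G = 4 + 296/G)
m = -31881587/181 (m = (-59844 + (4 + 296/181)) - 116303 = (-59844 + 1020/181) - 116303 = -10830744/181 - 116303 = -31881587/181 ≈ -1.7614e+5)
(m + 430328)/(-224522 - 392307) = (-31881587/181 + 430328)/(-224522 - 392307) = (46007781/181)/(-616829) = (46007781/181)*(-1/616829) = -46007781/111646049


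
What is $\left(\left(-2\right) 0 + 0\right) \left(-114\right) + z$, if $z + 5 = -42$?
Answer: $-47$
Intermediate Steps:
$z = -47$ ($z = -5 - 42 = -47$)
$\left(\left(-2\right) 0 + 0\right) \left(-114\right) + z = \left(\left(-2\right) 0 + 0\right) \left(-114\right) - 47 = \left(0 + 0\right) \left(-114\right) - 47 = 0 \left(-114\right) - 47 = 0 - 47 = -47$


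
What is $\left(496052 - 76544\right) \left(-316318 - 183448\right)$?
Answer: $-209655835128$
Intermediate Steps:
$\left(496052 - 76544\right) \left(-316318 - 183448\right) = 419508 \left(-499766\right) = -209655835128$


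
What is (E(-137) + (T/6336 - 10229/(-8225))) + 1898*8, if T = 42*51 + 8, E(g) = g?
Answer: 392117916947/26056800 ≈ 15049.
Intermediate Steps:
T = 2150 (T = 2142 + 8 = 2150)
(E(-137) + (T/6336 - 10229/(-8225))) + 1898*8 = (-137 + (2150/6336 - 10229/(-8225))) + 1898*8 = (-137 + (2150*(1/6336) - 10229*(-1/8225))) + 15184 = (-137 + (1075/3168 + 10229/8225)) + 15184 = (-137 + 41247347/26056800) + 15184 = -3528534253/26056800 + 15184 = 392117916947/26056800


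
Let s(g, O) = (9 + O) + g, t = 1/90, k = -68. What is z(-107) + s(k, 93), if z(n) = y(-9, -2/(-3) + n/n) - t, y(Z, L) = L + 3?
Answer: 3479/90 ≈ 38.656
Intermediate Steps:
t = 1/90 ≈ 0.011111
y(Z, L) = 3 + L
s(g, O) = 9 + O + g
z(n) = 419/90 (z(n) = (3 + (-2/(-3) + n/n)) - 1*1/90 = (3 + (-2*(-⅓) + 1)) - 1/90 = (3 + (⅔ + 1)) - 1/90 = (3 + 5/3) - 1/90 = 14/3 - 1/90 = 419/90)
z(-107) + s(k, 93) = 419/90 + (9 + 93 - 68) = 419/90 + 34 = 3479/90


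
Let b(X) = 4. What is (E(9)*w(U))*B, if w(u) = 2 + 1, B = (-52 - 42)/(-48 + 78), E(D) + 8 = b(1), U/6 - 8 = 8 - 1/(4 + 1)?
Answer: 188/5 ≈ 37.600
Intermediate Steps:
U = 474/5 (U = 48 + 6*(8 - 1/(4 + 1)) = 48 + 6*(8 - 1/5) = 48 + 6*(8 - 1*⅕) = 48 + 6*(8 - ⅕) = 48 + 6*(39/5) = 48 + 234/5 = 474/5 ≈ 94.800)
E(D) = -4 (E(D) = -8 + 4 = -4)
B = -47/15 (B = -94/30 = -94*1/30 = -47/15 ≈ -3.1333)
w(u) = 3
(E(9)*w(U))*B = -4*3*(-47/15) = -12*(-47/15) = 188/5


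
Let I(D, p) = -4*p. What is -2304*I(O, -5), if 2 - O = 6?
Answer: -46080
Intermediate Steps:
O = -4 (O = 2 - 1*6 = 2 - 6 = -4)
-2304*I(O, -5) = -(-9216)*(-5) = -2304*20 = -46080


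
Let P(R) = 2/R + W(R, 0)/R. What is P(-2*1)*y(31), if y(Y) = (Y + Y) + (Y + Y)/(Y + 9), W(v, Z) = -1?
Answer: -1271/40 ≈ -31.775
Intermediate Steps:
y(Y) = 2*Y + 2*Y/(9 + Y) (y(Y) = 2*Y + (2*Y)/(9 + Y) = 2*Y + 2*Y/(9 + Y))
P(R) = 1/R (P(R) = 2/R - 1/R = 1/R)
P(-2*1)*y(31) = (2*31*(10 + 31)/(9 + 31))/((-2*1)) = (2*31*41/40)/(-2) = -31*41/40 = -½*1271/20 = -1271/40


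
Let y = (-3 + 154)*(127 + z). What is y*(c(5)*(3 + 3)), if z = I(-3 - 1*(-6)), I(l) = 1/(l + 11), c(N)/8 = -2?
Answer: -12894192/7 ≈ -1.8420e+6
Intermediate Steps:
c(N) = -16 (c(N) = 8*(-2) = -16)
I(l) = 1/(11 + l)
z = 1/14 (z = 1/(11 + (-3 - 1*(-6))) = 1/(11 + (-3 + 6)) = 1/(11 + 3) = 1/14 ≈ 0.071429)
y = 268629/14 (y = (-3 + 154)*(127 + 1/14) = 151*(1779/14) = 268629/14 ≈ 19188.)
y*(c(5)*(3 + 3)) = 268629*(-16*(3 + 3))/14 = 268629*(-16*6)/14 = (268629/14)*(-96) = -12894192/7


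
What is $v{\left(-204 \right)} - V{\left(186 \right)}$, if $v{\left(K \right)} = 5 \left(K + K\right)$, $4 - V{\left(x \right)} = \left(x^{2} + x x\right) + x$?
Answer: $67334$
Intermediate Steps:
$V{\left(x \right)} = 4 - x - 2 x^{2}$ ($V{\left(x \right)} = 4 - \left(\left(x^{2} + x x\right) + x\right) = 4 - \left(\left(x^{2} + x^{2}\right) + x\right) = 4 - \left(2 x^{2} + x\right) = 4 - \left(x + 2 x^{2}\right) = 4 - x - 2 x^{2}$)
$v{\left(K \right)} = 10 K$ ($v{\left(K \right)} = 5 \cdot 2 K = 10 K$)
$v{\left(-204 \right)} - V{\left(186 \right)} = 10 \left(-204\right) - \left(4 - 186 - 2 \cdot 186^{2}\right) = -2040 - \left(4 - 186 - 69192\right) = -2040 - -69374 = -2040 + 69374 = 67334$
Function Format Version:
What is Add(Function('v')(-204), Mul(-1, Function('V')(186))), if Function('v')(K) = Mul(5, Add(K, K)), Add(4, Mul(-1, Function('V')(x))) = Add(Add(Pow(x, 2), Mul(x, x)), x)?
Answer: 67334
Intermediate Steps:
Function('V')(x) = Add(4, Mul(-1, x), Mul(-2, Pow(x, 2))) (Function('V')(x) = Add(4, Mul(-1, Add(Add(Pow(x, 2), Mul(x, x)), x))) = Add(4, Mul(-1, Add(Add(Pow(x, 2), Pow(x, 2)), x))) = Add(4, Mul(-1, Add(Mul(2, Pow(x, 2)), x))) = Add(4, Mul(-1, Add(x, Mul(2, Pow(x, 2))))) = Add(4, Add(Mul(-1, x), Mul(-2, Pow(x, 2)))) = Add(4, Mul(-1, x), Mul(-2, Pow(x, 2))))
Function('v')(K) = Mul(10, K) (Function('v')(K) = Mul(5, Mul(2, K)) = Mul(10, K))
Add(Function('v')(-204), Mul(-1, Function('V')(186))) = Add(Mul(10, -204), Mul(-1, Add(4, Mul(-1, 186), Mul(-2, Pow(186, 2))))) = Add(-2040, Mul(-1, Add(4, -186, Mul(-2, 34596)))) = Add(-2040, Mul(-1, Add(4, -186, -69192))) = Add(-2040, Mul(-1, -69374)) = Add(-2040, 69374) = 67334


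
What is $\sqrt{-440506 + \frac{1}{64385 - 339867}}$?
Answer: $\frac{i \sqrt{33430146730991426}}{275482} \approx 663.71 i$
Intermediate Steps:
$\sqrt{-440506 + \frac{1}{64385 - 339867}} = \sqrt{-440506 + \frac{1}{-275482}} = \sqrt{-440506 - \frac{1}{275482}} = \sqrt{- \frac{121351473893}{275482}} = \frac{i \sqrt{33430146730991426}}{275482}$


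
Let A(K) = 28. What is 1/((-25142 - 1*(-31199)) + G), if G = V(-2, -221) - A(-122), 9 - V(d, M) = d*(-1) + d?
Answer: 1/6038 ≈ 0.00016562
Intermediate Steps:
V(d, M) = 9 (V(d, M) = 9 - (d*(-1) + d) = 9 - (-d + d) = 9 - 1*0 = 9 + 0 = 9)
G = -19 (G = 9 - 1*28 = 9 - 28 = -19)
1/((-25142 - 1*(-31199)) + G) = 1/((-25142 - 1*(-31199)) - 19) = 1/((-25142 + 31199) - 19) = 1/(6057 - 19) = 1/6038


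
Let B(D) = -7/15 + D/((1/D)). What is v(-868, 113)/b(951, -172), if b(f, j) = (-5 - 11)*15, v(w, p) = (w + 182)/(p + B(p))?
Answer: 343/1545784 ≈ 0.00022189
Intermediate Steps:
B(D) = -7/15 + D² (B(D) = -7*1/15 + D/(1/D) = -7/15 + D*D = -7/15 + D²)
v(w, p) = (182 + w)/(-7/15 + p + p²) (v(w, p) = (w + 182)/(p + (-7/15 + p²)) = (182 + w)/(-7/15 + p + p²))
b(f, j) = -240 (b(f, j) = -16*15 = -240)
v(-868, 113)/b(951, -172) = (15*(182 - 868)/(-7 + 15*113 + 15*113²))/(-240) = (15*(-686)/(-7 + 1695 + 15*12769))*(-1/240) = (15*(-686)/(-7 + 1695 + 191535))*(-1/240) = (15*(-686)/193223)*(-1/240) = (15*(1/193223)*(-686))*(-1/240) = -10290/193223*(-1/240) = 343/1545784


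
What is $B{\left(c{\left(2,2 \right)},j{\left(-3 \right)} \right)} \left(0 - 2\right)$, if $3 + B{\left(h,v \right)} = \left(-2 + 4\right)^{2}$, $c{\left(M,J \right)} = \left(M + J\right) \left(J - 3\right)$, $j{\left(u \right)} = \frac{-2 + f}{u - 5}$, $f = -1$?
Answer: $-2$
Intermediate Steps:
$j{\left(u \right)} = - \frac{3}{-5 + u}$ ($j{\left(u \right)} = \frac{-2 - 1}{u - 5} = - \frac{3}{-5 + u}$)
$c{\left(M,J \right)} = \left(-3 + J\right) \left(J + M\right)$ ($c{\left(M,J \right)} = \left(J + M\right) \left(-3 + J\right) = \left(-3 + J\right) \left(J + M\right)$)
$B{\left(h,v \right)} = 1$ ($B{\left(h,v \right)} = -3 + \left(-2 + 4\right)^{2} = -3 + 2^{2} = -3 + 4 = 1$)
$B{\left(c{\left(2,2 \right)},j{\left(-3 \right)} \right)} \left(0 - 2\right) = 1 \left(0 - 2\right) = 1 \left(-2\right) = -2$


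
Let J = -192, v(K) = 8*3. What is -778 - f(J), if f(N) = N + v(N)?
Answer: -610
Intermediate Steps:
v(K) = 24
f(N) = 24 + N (f(N) = N + 24 = 24 + N)
-778 - f(J) = -778 - (24 - 192) = -778 - 1*(-168) = -778 + 168 = -610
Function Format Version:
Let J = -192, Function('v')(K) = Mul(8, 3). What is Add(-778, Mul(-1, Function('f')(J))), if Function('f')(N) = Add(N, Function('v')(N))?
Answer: -610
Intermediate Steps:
Function('v')(K) = 24
Function('f')(N) = Add(24, N) (Function('f')(N) = Add(N, 24) = Add(24, N))
Add(-778, Mul(-1, Function('f')(J))) = Add(-778, Mul(-1, Add(24, -192))) = Add(-778, Mul(-1, -168)) = Add(-778, 168) = -610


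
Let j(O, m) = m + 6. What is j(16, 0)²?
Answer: 36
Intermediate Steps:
j(O, m) = 6 + m
j(16, 0)² = (6 + 0)² = 6² = 36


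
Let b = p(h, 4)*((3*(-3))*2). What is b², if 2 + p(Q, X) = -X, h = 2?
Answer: 11664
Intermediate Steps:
p(Q, X) = -2 - X
b = 108 (b = (-2 - 1*4)*((3*(-3))*2) = (-2 - 4)*(-9*2) = -6*(-18) = 108)
b² = 108² = 11664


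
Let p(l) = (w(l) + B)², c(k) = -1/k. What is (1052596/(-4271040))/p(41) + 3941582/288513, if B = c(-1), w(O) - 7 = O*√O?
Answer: 443432765336863060583/32458071658833276336 + 10789109*√41/316409751174015 ≈ 13.662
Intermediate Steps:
w(O) = 7 + O^(3/2) (w(O) = 7 + O*√O = 7 + O^(3/2))
B = 1 (B = -1/(-1) = -1*(-1) = 1)
p(l) = (8 + l^(3/2))² (p(l) = ((7 + l^(3/2)) + 1)² = (8 + l^(3/2))²)
(1052596/(-4271040))/p(41) + 3941582/288513 = (1052596/(-4271040))/((8 + 41^(3/2))²) + 3941582/288513 = (1052596*(-1/4271040))/((8 + 41*√41)²) + 3941582*(1/288513) = -263149/(1067760*(8 + 41*√41)²) + 3941582/288513 = 3941582/288513 - 263149/(1067760*(8 + 41*√41)²)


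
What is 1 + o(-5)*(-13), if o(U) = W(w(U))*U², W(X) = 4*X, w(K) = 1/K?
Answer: 261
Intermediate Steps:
w(K) = 1/K
o(U) = 4*U (o(U) = (4/U)*U² = 4*U)
1 + o(-5)*(-13) = 1 + (4*(-5))*(-13) = 1 - 20*(-13) = 1 + 260 = 261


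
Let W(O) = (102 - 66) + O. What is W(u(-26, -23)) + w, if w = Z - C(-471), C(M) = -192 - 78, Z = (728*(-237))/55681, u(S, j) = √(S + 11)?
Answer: 16865850/55681 + I*√15 ≈ 302.9 + 3.873*I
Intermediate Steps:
u(S, j) = √(11 + S)
W(O) = 36 + O
Z = -172536/55681 (Z = -172536*1/55681 = -172536/55681 ≈ -3.0987)
C(M) = -270
w = 14861334/55681 (w = -172536/55681 - 1*(-270) = -172536/55681 + 270 = 14861334/55681 ≈ 266.90)
W(u(-26, -23)) + w = (36 + √(11 - 26)) + 14861334/55681 = (36 + √(-15)) + 14861334/55681 = (36 + I*√15) + 14861334/55681 = 16865850/55681 + I*√15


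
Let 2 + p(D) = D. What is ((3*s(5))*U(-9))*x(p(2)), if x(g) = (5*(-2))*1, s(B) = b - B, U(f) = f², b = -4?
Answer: 21870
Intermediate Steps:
p(D) = -2 + D
s(B) = -4 - B
x(g) = -10 (x(g) = -10*1 = -10)
((3*s(5))*U(-9))*x(p(2)) = ((3*(-4 - 1*5))*(-9)²)*(-10) = ((3*(-4 - 5))*81)*(-10) = ((3*(-9))*81)*(-10) = -27*81*(-10) = -2187*(-10) = 21870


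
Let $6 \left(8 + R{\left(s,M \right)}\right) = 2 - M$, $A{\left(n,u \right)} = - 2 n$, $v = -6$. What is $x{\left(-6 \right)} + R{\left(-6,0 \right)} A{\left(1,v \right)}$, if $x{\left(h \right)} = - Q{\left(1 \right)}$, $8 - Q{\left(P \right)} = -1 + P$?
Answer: $\frac{22}{3} \approx 7.3333$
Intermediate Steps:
$Q{\left(P \right)} = 9 - P$ ($Q{\left(P \right)} = 8 - \left(-1 + P\right) = 9 - P$)
$R{\left(s,M \right)} = - \frac{23}{3} - \frac{M}{6}$ ($R{\left(s,M \right)} = -8 + \frac{2 - M}{6} = -8 - \left(- \frac{1}{3} + \frac{M}{6}\right) = - \frac{23}{3} - \frac{M}{6}$)
$x{\left(h \right)} = -8$ ($x{\left(h \right)} = - (9 - 1) = \left(-1\right) 8 = -8$)
$x{\left(-6 \right)} + R{\left(-6,0 \right)} A{\left(1,v \right)} = -8 + \left(- \frac{23}{3} - 0\right) \left(\left(-2\right) 1\right) = -8 + \left(- \frac{23}{3} + 0\right) \left(-2\right) = -8 - - \frac{46}{3} = -8 + \frac{46}{3} = \frac{22}{3}$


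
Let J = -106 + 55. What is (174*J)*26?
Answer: -230724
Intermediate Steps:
J = -51
(174*J)*26 = (174*(-51))*26 = -8874*26 = -230724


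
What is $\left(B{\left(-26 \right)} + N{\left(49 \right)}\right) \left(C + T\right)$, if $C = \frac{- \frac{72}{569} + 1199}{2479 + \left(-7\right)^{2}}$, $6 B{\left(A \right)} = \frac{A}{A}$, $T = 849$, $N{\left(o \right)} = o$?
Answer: $\frac{360463723465}{8630592} \approx 41766.0$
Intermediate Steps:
$B{\left(A \right)} = \frac{1}{6}$ ($B{\left(A \right)} = \frac{A \frac{1}{A}}{6} = \frac{1}{6} \cdot 1 = \frac{1}{6}$)
$C = \frac{682159}{1438432}$ ($C = \frac{\left(-72\right) \frac{1}{569} + 1199}{2479 + 49} = \frac{- \frac{72}{569} + 1199}{2528} = \frac{682159}{569} \cdot \frac{1}{2528} = \frac{682159}{1438432} \approx 0.47424$)
$\left(B{\left(-26 \right)} + N{\left(49 \right)}\right) \left(C + T\right) = \left(\frac{1}{6} + 49\right) \left(\frac{682159}{1438432} + 849\right) = \frac{295}{6} \cdot \frac{1221910927}{1438432} = \frac{360463723465}{8630592}$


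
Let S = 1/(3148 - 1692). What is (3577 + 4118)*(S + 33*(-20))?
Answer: -7394579505/1456 ≈ -5.0787e+6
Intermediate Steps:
S = 1/1456 ≈ 0.00068681
(3577 + 4118)*(S + 33*(-20)) = (3577 + 4118)*(1/1456 + 33*(-20)) = 7695*(1/1456 - 660) = 7695*(-960959/1456) = -7394579505/1456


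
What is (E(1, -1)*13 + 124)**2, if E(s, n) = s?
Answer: 18769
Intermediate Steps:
(E(1, -1)*13 + 124)**2 = (1*13 + 124)**2 = (13 + 124)**2 = 137**2 = 18769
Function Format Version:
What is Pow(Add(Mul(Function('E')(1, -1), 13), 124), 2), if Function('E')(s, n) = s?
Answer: 18769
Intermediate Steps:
Pow(Add(Mul(Function('E')(1, -1), 13), 124), 2) = Pow(Add(Mul(1, 13), 124), 2) = Pow(Add(13, 124), 2) = Pow(137, 2) = 18769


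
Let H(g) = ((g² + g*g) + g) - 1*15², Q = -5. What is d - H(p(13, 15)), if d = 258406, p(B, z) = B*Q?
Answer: 250246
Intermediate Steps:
p(B, z) = -5*B (p(B, z) = B*(-5) = -5*B)
H(g) = -225 + g + 2*g² (H(g) = ((g² + g²) + g) - 1*225 = (2*g² + g) - 225 = (g + 2*g²) - 225 = -225 + g + 2*g²)
d - H(p(13, 15)) = 258406 - (-225 - 5*13 + 2*(-5*13)²) = 258406 - (-225 - 65 + 2*(-65)²) = 258406 - (-225 - 65 + 2*4225) = 258406 - (-225 - 65 + 8450) = 258406 - 1*8160 = 258406 - 8160 = 250246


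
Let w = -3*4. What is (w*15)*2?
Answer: -360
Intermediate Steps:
w = -12
(w*15)*2 = -12*15*2 = -180*2 = -360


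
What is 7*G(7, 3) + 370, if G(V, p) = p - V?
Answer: 342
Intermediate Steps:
7*G(7, 3) + 370 = 7*(3 - 1*7) + 370 = 7*(3 - 7) + 370 = 7*(-4) + 370 = -28 + 370 = 342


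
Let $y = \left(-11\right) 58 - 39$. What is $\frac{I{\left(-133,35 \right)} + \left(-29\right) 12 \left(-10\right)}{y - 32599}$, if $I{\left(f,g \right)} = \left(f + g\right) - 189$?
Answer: $- \frac{3193}{33276} \approx -0.095955$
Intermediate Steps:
$I{\left(f,g \right)} = -189 + f + g$
$y = -677$ ($y = -638 - 39 = -677$)
$\frac{I{\left(-133,35 \right)} + \left(-29\right) 12 \left(-10\right)}{y - 32599} = \frac{\left(-189 - 133 + 35\right) + \left(-29\right) 12 \left(-10\right)}{-677 - 32599} = \frac{-287 - -3480}{-33276} = \left(-287 + 3480\right) \left(- \frac{1}{33276}\right) = 3193 \left(- \frac{1}{33276}\right) = - \frac{3193}{33276}$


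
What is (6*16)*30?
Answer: 2880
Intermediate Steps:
(6*16)*30 = 96*30 = 2880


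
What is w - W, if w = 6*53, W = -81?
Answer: 399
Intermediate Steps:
w = 318
w - W = 318 - 1*(-81) = 318 + 81 = 399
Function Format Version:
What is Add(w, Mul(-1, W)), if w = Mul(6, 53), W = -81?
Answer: 399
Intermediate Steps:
w = 318
Add(w, Mul(-1, W)) = Add(318, Mul(-1, -81)) = Add(318, 81) = 399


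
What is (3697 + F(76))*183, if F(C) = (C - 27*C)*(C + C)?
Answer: -54287865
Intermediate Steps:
F(C) = -52*C**2 (F(C) = (-26*C)*(2*C) = -52*C**2)
(3697 + F(76))*183 = (3697 - 52*76**2)*183 = (3697 - 52*5776)*183 = (3697 - 300352)*183 = -296655*183 = -54287865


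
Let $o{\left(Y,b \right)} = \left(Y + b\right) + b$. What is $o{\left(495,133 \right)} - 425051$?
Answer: $-424290$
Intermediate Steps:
$o{\left(Y,b \right)} = Y + 2 b$
$o{\left(495,133 \right)} - 425051 = \left(495 + 2 \cdot 133\right) - 425051 = \left(495 + 266\right) - 425051 = 761 - 425051 = -424290$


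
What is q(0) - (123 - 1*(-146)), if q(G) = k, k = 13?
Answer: -256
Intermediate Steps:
q(G) = 13
q(0) - (123 - 1*(-146)) = 13 - (123 - 1*(-146)) = 13 - (123 + 146) = 13 - 1*269 = 13 - 269 = -256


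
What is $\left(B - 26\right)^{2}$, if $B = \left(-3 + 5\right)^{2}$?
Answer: $484$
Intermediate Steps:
$B = 4$ ($B = 2^{2} = 4$)
$\left(B - 26\right)^{2} = \left(4 - 26\right)^{2} = \left(-22\right)^{2} = 484$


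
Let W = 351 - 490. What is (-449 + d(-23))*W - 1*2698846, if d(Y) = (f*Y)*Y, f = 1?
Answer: -2709966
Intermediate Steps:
W = -139
d(Y) = Y² (d(Y) = (1*Y)*Y = Y*Y = Y²)
(-449 + d(-23))*W - 1*2698846 = (-449 + (-23)²)*(-139) - 1*2698846 = (-449 + 529)*(-139) - 2698846 = 80*(-139) - 2698846 = -11120 - 2698846 = -2709966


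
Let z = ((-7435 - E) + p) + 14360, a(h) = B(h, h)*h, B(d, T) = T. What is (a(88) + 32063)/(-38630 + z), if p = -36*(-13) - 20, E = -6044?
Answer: -39807/25213 ≈ -1.5788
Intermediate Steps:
p = 448 (p = 468 - 20 = 448)
a(h) = h**2 (a(h) = h*h = h**2)
z = 13417 (z = ((-7435 - 1*(-6044)) + 448) + 14360 = ((-7435 + 6044) + 448) + 14360 = (-1391 + 448) + 14360 = -943 + 14360 = 13417)
(a(88) + 32063)/(-38630 + z) = (88**2 + 32063)/(-38630 + 13417) = (7744 + 32063)/(-25213) = 39807*(-1/25213) = -39807/25213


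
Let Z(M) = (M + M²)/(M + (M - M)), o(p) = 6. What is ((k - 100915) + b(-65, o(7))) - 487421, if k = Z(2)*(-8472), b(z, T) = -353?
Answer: -614105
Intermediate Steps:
Z(M) = (M + M²)/M (Z(M) = (M + M²)/(M + 0) = (M + M²)/M)
k = -25416 (k = (1 + 2)*(-8472) = 3*(-8472) = -25416)
((k - 100915) + b(-65, o(7))) - 487421 = ((-25416 - 100915) - 353) - 487421 = (-126331 - 353) - 487421 = -126684 - 487421 = -614105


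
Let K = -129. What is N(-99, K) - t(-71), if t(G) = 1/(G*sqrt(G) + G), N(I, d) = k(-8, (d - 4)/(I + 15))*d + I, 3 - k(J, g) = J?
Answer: (-1518*sqrt(71) + 107777*I/71)/(sqrt(71) - I) ≈ -1518.0 - 0.0016483*I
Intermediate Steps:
k(J, g) = 3 - J
N(I, d) = I + 11*d (N(I, d) = (3 - 1*(-8))*d + I = (3 + 8)*d + I = 11*d + I = I + 11*d)
t(G) = 1/(G + G**(3/2)) (t(G) = 1/(G**(3/2) + G) = 1/(G + G**(3/2)))
N(-99, K) - t(-71) = (-99 + 11*(-129)) - 1/(-71 + (-71)**(3/2)) = (-99 - 1419) - 1/(-71 - 71*I*sqrt(71)) = -1518 - 1/(-71 - 71*I*sqrt(71))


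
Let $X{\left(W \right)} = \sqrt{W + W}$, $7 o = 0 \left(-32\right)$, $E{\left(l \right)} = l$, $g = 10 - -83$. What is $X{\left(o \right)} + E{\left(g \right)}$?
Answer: $93$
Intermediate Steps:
$g = 93$ ($g = 10 + 83 = 93$)
$o = 0$ ($o = \frac{0 \left(-32\right)}{7} = \frac{1}{7} \cdot 0 = 0$)
$X{\left(W \right)} = \sqrt{2} \sqrt{W}$ ($X{\left(W \right)} = \sqrt{2 W} = \sqrt{2} \sqrt{W}$)
$X{\left(o \right)} + E{\left(g \right)} = \sqrt{2} \sqrt{0} + 93 = \sqrt{2} \cdot 0 + 93 = 0 + 93 = 93$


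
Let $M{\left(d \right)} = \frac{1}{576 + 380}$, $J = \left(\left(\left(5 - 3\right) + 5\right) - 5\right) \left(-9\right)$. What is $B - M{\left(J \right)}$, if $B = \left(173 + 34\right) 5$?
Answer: $\frac{989459}{956} \approx 1035.0$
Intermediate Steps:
$J = -18$ ($J = \left(\left(2 + 5\right) - 5\right) \left(-9\right) = \left(7 - 5\right) \left(-9\right) = 2 \left(-9\right) = -18$)
$M{\left(d \right)} = \frac{1}{956}$
$B = 1035$ ($B = 207 \cdot 5 = 1035$)
$B - M{\left(J \right)} = 1035 - \frac{1}{956} = \frac{989459}{956}$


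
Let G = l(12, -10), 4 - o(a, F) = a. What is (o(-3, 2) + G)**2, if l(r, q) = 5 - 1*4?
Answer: 64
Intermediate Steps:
l(r, q) = 1 (l(r, q) = 5 - 4 = 1)
o(a, F) = 4 - a
G = 1
(o(-3, 2) + G)**2 = ((4 - 1*(-3)) + 1)**2 = ((4 + 3) + 1)**2 = (7 + 1)**2 = 8**2 = 64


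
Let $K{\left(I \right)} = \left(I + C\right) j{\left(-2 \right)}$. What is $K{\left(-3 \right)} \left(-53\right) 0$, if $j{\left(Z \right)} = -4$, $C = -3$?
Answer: $0$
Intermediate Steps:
$K{\left(I \right)} = 12 - 4 I$ ($K{\left(I \right)} = \left(I - 3\right) \left(-4\right) = \left(-3 + I\right) \left(-4\right) = 12 - 4 I$)
$K{\left(-3 \right)} \left(-53\right) 0 = \left(12 - -12\right) \left(-53\right) 0 = \left(12 + 12\right) \left(-53\right) 0 = 24 \left(-53\right) 0 = \left(-1272\right) 0 = 0$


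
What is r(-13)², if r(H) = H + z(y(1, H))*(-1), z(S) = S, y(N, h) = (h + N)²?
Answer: 24649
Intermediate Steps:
y(N, h) = (N + h)²
r(H) = H - (1 + H)² (r(H) = H + (1 + H)²*(-1) = H - (1 + H)²)
r(-13)² = (-13 - (1 - 13)²)² = (-13 - 1*(-12)²)² = (-13 - 1*144)² = (-13 - 144)² = (-157)² = 24649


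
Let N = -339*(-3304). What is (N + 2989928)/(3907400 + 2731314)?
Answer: 2054992/3319357 ≈ 0.61909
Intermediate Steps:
N = 1120056
(N + 2989928)/(3907400 + 2731314) = (1120056 + 2989928)/(3907400 + 2731314) = 4109984/6638714 = 4109984*(1/6638714) = 2054992/3319357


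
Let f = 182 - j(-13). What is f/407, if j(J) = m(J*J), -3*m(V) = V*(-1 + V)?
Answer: 9646/407 ≈ 23.700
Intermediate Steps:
m(V) = -V*(-1 + V)/3
j(J) = J²*(1 - J²)/3 (j(J) = (J*J)*(1 - J*J)/3 = J²*(1 - J²)/3)
f = 9646 (f = 182 - (-13)²*(1 - 1*(-13)²)/3 = 182 - 169*(1 - 1*169)/3 = 182 - 169*(1 - 169)/3 = 182 - 169*(-168)/3 = 182 - 1*(-9464) = 182 + 9464 = 9646)
f/407 = 9646/407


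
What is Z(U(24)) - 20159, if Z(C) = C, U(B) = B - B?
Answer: -20159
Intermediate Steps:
U(B) = 0
Z(U(24)) - 20159 = 0 - 20159 = -20159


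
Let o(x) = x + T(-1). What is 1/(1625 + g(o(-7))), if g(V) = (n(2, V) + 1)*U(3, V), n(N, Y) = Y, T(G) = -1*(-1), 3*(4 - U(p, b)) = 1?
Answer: 3/4820 ≈ 0.00062241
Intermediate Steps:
U(p, b) = 11/3 (U(p, b) = 4 - 1/3*1 = 4 - 1/3 = 11/3)
T(G) = 1
o(x) = 1 + x (o(x) = x + 1 = 1 + x)
g(V) = 11/3 + 11*V/3 (g(V) = (V + 1)*(11/3) = (1 + V)*(11/3) = 11/3 + 11*V/3)
1/(1625 + g(o(-7))) = 1/(1625 + (11/3 + 11*(1 - 7)/3)) = 1/(1625 + (11/3 + (11/3)*(-6))) = 1/(1625 + (11/3 - 22)) = 1/(1625 - 55/3) = 1/(4820/3) = 3/4820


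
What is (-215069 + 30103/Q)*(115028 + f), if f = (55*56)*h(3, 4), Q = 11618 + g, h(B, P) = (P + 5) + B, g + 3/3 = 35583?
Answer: -385716160805909/11800 ≈ -3.2688e+10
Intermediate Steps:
g = 35582 (g = -1 + 35583 = 35582)
h(B, P) = 5 + B + P (h(B, P) = (5 + P) + B = 5 + B + P)
Q = 47200 (Q = 11618 + 35582 = 47200)
f = 36960 (f = (55*56)*(5 + 3 + 4) = 3080*12 = 36960)
(-215069 + 30103/Q)*(115028 + f) = (-215069 + 30103/47200)*(115028 + 36960) = (-215069 + 30103*(1/47200))*151988 = (-215069 + 30103/47200)*151988 = -10151226697/47200*151988 = -385716160805909/11800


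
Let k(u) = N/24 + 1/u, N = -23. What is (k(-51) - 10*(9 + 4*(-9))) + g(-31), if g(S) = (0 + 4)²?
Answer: 38763/136 ≈ 285.02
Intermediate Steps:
g(S) = 16 (g(S) = 4² = 16)
k(u) = -23/24 + 1/u
(k(-51) - 10*(9 + 4*(-9))) + g(-31) = ((-23/24 + 1/(-51)) - 10*(9 + 4*(-9))) + 16 = ((-23/24 - 1/51) - 10*(9 - 36)) + 16 = (-133/136 - 10*(-27)) + 16 = (-133/136 + 270) + 16 = 36587/136 + 16 = 38763/136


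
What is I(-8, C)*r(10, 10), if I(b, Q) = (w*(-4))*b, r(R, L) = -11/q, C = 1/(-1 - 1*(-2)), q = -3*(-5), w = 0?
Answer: 0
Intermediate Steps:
q = 15
C = 1 (C = 1/(-1 + 2) = 1/1 = 1)
r(R, L) = -11/15
I(b, Q) = 0 (I(b, Q) = (0*(-4))*b = 0*b = 0)
I(-8, C)*r(10, 10) = 0*(-11/15) = 0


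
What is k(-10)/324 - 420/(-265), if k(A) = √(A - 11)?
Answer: 84/53 + I*√21/324 ≈ 1.5849 + 0.014144*I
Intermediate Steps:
k(A) = √(-11 + A)
k(-10)/324 - 420/(-265) = √(-11 - 10)/324 - 420/(-265) = √(-21)*(1/324) - 420*(-1/265) = (I*√21)*(1/324) + 84/53 = I*√21/324 + 84/53 = 84/53 + I*√21/324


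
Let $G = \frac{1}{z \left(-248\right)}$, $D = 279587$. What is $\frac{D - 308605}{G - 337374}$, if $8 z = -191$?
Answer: $\frac{15619598}{181599223} \approx 0.086011$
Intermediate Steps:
$z = - \frac{191}{8}$ ($z = \frac{1}{8} \left(-191\right) = - \frac{191}{8} \approx -23.875$)
$G = \frac{1}{5921}$ ($G = \frac{1}{\left(- \frac{191}{8}\right) \left(-248\right)} = \frac{1}{5921} \approx 0.00016889$)
$\frac{D - 308605}{G - 337374} = \frac{279587 - 308605}{\frac{1}{5921} - 337374} = - \frac{29018}{- \frac{1997591453}{5921}} = \left(-29018\right) \left(- \frac{5921}{1997591453}\right) = \frac{15619598}{181599223}$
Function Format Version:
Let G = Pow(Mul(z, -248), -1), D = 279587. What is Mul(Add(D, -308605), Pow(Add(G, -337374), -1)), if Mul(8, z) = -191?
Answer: Rational(15619598, 181599223) ≈ 0.086011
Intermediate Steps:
z = Rational(-191, 8) (z = Mul(Rational(1, 8), -191) = Rational(-191, 8) ≈ -23.875)
G = Rational(1, 5921) (G = Pow(Mul(Rational(-191, 8), -248), -1) = Pow(5921, -1) = Rational(1, 5921) ≈ 0.00016889)
Mul(Add(D, -308605), Pow(Add(G, -337374), -1)) = Mul(Add(279587, -308605), Pow(Add(Rational(1, 5921), -337374), -1)) = Mul(-29018, Pow(Rational(-1997591453, 5921), -1)) = Mul(-29018, Rational(-5921, 1997591453)) = Rational(15619598, 181599223)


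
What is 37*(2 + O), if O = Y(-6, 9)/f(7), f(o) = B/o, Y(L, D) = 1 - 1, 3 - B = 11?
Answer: 74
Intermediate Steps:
B = -8 (B = 3 - 1*11 = 3 - 11 = -8)
Y(L, D) = 0
f(o) = -8/o
O = 0 (O = 0/((-8/7)) = 0/((-8*⅐)) = 0/(-8/7) = 0*(-7/8) = 0)
37*(2 + O) = 37*(2 + 0) = 37*2 = 74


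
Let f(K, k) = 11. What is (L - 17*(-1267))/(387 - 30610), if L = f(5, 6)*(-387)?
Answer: -17282/30223 ≈ -0.57182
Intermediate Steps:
L = -4257 (L = 11*(-387) = -4257)
(L - 17*(-1267))/(387 - 30610) = (-4257 - 17*(-1267))/(387 - 30610) = (-4257 + 21539)/(-30223) = 17282*(-1/30223) = -17282/30223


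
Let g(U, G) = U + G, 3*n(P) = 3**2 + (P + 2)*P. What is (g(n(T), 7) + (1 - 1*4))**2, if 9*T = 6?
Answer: 42025/729 ≈ 57.647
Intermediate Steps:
T = 2/3 (T = (1/9)*6 = 2/3 ≈ 0.66667)
n(P) = 3 + P*(2 + P)/3 (n(P) = (3**2 + (P + 2)*P)/3 = (9 + (2 + P)*P)/3 = (9 + P*(2 + P))/3 = 3 + P*(2 + P)/3)
g(U, G) = G + U
(g(n(T), 7) + (1 - 1*4))**2 = ((7 + (3 + (2/3)**2/3 + (2/3)*(2/3))) + (1 - 1*4))**2 = ((7 + (3 + (1/3)*(4/9) + 4/9)) + (1 - 4))**2 = ((7 + (3 + 4/27 + 4/9)) - 3)**2 = ((7 + 97/27) - 3)**2 = (286/27 - 3)**2 = (205/27)**2 = 42025/729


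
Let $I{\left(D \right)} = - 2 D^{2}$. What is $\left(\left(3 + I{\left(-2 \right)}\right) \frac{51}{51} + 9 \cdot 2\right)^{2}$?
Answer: $169$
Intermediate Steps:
$\left(\left(3 + I{\left(-2 \right)}\right) \frac{51}{51} + 9 \cdot 2\right)^{2} = \left(\left(3 - 2 \left(-2\right)^{2}\right) \frac{51}{51} + 9 \cdot 2\right)^{2} = \left(\left(3 - 8\right) 51 \cdot \frac{1}{51} + 18\right)^{2} = \left(\left(3 - 8\right) 1 + 18\right)^{2} = \left(\left(-5\right) 1 + 18\right)^{2} = \left(-5 + 18\right)^{2} = 13^{2} = 169$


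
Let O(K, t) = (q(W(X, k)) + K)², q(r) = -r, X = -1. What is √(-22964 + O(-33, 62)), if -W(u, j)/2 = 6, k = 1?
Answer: I*√22523 ≈ 150.08*I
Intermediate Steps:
W(u, j) = -12 (W(u, j) = -2*6 = -12)
O(K, t) = (12 + K)² (O(K, t) = (-1*(-12) + K)² = (12 + K)²)
√(-22964 + O(-33, 62)) = √(-22964 + (12 - 33)²) = √(-22964 + (-21)²) = √(-22964 + 441) = √(-22523) = I*√22523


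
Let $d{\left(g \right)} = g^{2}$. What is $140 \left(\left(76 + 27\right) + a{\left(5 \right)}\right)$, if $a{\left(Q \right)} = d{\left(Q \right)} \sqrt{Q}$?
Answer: $14420 + 3500 \sqrt{5} \approx 22246.0$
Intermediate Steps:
$a{\left(Q \right)} = Q^{\frac{5}{2}}$ ($a{\left(Q \right)} = Q^{2} \sqrt{Q} = Q^{\frac{5}{2}}$)
$140 \left(\left(76 + 27\right) + a{\left(5 \right)}\right) = 140 \left(\left(76 + 27\right) + 5^{\frac{5}{2}}\right) = 140 \left(103 + 25 \sqrt{5}\right) = 14420 + 3500 \sqrt{5}$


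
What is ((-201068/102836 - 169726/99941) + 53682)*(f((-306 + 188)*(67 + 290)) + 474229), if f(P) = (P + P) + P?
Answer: 47975693424511712727/2569383169 ≈ 1.8672e+10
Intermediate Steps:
f(P) = 3*P (f(P) = 2*P + P = 3*P)
((-201068/102836 - 169726/99941) + 53682)*(f((-306 + 188)*(67 + 290)) + 474229) = ((-201068/102836 - 169726/99941) + 53682)*(3*((-306 + 188)*(67 + 290)) + 474229) = ((-201068*1/102836 - 169726*1/99941) + 53682)*(3*(-118*357) + 474229) = ((-50267/25709 - 169726/99941) + 53682)*(3*(-42126) + 474229) = (-9387219981/2569383169 + 53682)*(-126378 + 474229) = (137920240058277/2569383169)*347851 = 47975693424511712727/2569383169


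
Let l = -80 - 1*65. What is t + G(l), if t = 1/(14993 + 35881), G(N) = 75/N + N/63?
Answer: -87333091/30982266 ≈ -2.8188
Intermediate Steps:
l = -145 (l = -80 - 65 = -145)
G(N) = 75/N + N/63 (G(N) = 75/N + N*(1/63) = 75/N + N/63)
t = 1/50874 ≈ 1.9656e-5
t + G(l) = 1/50874 + (75/(-145) + (1/63)*(-145)) = 1/50874 + (75*(-1/145) - 145/63) = 1/50874 + (-15/29 - 145/63) = 1/50874 - 5150/1827 = -87333091/30982266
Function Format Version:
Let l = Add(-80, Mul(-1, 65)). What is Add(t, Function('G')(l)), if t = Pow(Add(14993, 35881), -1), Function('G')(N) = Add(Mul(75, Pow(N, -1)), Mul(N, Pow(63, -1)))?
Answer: Rational(-87333091, 30982266) ≈ -2.8188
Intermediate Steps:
l = -145 (l = Add(-80, -65) = -145)
Function('G')(N) = Add(Mul(75, Pow(N, -1)), Mul(Rational(1, 63), N)) (Function('G')(N) = Add(Mul(75, Pow(N, -1)), Mul(N, Rational(1, 63))) = Add(Mul(75, Pow(N, -1)), Mul(Rational(1, 63), N)))
t = Rational(1, 50874) (t = Pow(50874, -1) = Rational(1, 50874) ≈ 1.9656e-5)
Add(t, Function('G')(l)) = Add(Rational(1, 50874), Add(Mul(75, Pow(-145, -1)), Mul(Rational(1, 63), -145))) = Add(Rational(1, 50874), Add(Mul(75, Rational(-1, 145)), Rational(-145, 63))) = Add(Rational(1, 50874), Add(Rational(-15, 29), Rational(-145, 63))) = Add(Rational(1, 50874), Rational(-5150, 1827)) = Rational(-87333091, 30982266)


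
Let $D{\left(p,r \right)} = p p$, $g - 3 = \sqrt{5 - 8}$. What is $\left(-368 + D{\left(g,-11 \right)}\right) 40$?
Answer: $-14480 + 240 i \sqrt{3} \approx -14480.0 + 415.69 i$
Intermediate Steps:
$g = 3 + i \sqrt{3}$ ($g = 3 + \sqrt{5 - 8} = 3 + \sqrt{-3} = 3 + i \sqrt{3} \approx 3.0 + 1.732 i$)
$D{\left(p,r \right)} = p^{2}$
$\left(-368 + D{\left(g,-11 \right)}\right) 40 = \left(-368 + \left(3 + i \sqrt{3}\right)^{2}\right) 40 = -14720 + 40 \left(3 + i \sqrt{3}\right)^{2}$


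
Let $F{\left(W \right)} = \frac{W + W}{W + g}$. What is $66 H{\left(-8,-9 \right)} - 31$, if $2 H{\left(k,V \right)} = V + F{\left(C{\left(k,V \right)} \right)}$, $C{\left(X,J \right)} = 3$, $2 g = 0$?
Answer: $-262$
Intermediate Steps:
$g = 0$ ($g = \frac{1}{2} \cdot 0 = 0$)
$F{\left(W \right)} = 2$ ($F{\left(W \right)} = \frac{W + W}{W + 0} = \frac{2 W}{W} = 2$)
$H{\left(k,V \right)} = 1 + \frac{V}{2}$ ($H{\left(k,V \right)} = \frac{V + 2}{2} = \frac{2 + V}{2} = 1 + \frac{V}{2}$)
$66 H{\left(-8,-9 \right)} - 31 = 66 \left(1 + \frac{1}{2} \left(-9\right)\right) - 31 = 66 \left(1 - \frac{9}{2}\right) - 31 = 66 \left(- \frac{7}{2}\right) - 31 = -231 - 31 = -262$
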